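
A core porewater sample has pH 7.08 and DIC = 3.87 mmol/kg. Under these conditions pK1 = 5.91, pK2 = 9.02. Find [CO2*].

α₀ = 1 / (1 + K1/[H⁺] + K1K2/[H⁺]²) = 1 / (1 + 10^+1.17 + 10^-0.77)
   = 1 / (1 + 14.791 + 0.16982) = 1/15.961 = 0.06265
[CO2*] = α₀ × DIC = 0.06265 × 3.87 = 0.242 mmol/kg

[CO2*] = 0.242 mmol/kg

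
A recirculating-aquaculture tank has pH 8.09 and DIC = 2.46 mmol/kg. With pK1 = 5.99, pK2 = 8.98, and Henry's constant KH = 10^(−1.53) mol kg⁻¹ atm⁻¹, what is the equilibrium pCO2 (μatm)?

α₀ = 1 / (1 + K1/[H⁺] + K1K2/[H⁺]²) = 1 / (1 + 10^+2.10 + 10^+1.21)
   = 1 / (1 + 125.89 + 16.218) = 1/143.11 = 0.006988
[CO2*] = α₀ × DIC = 0.006988 × 2.46 = 0.01719 mmol/kg = 17.19 μmol/kg
pCO2 = [CO2*]/KH = 1.719×10^-5 / 2.951×10^-2 = 582 μatm

pCO2 = 582 μatm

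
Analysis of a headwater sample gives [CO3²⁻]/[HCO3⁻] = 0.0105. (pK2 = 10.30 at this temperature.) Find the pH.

From K2 = [H⁺][CO3²⁻]/[HCO3⁻]:  pH = pK2 + log₁₀([CO3²⁻]/[HCO3⁻])
log₁₀(0.0105) = -1.979
pH = 10.30 + (-1.979) = 8.32

pH = 8.32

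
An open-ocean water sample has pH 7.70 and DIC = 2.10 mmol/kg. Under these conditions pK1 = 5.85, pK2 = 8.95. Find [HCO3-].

[HCO3⁻] = 1.96 mmol/kg

α₁ = 1 / (1 + [H⁺]/K1 + K2/[H⁺]) = 1 / (1 + 10^-1.85 + 10^-1.25)
   = 1 / (1 + 0.014125 + 0.056234) = 1/1.0704 = 0.9343
[HCO3⁻] = α₁ × DIC = 0.9343 × 2.10 = 1.96 mmol/kg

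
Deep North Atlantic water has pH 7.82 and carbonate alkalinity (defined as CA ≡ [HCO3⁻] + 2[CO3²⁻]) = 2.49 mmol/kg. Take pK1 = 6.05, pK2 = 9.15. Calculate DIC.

DIC = 2.42 mmol/kg

CA = [HCO3⁻] + 2[CO3²⁻] = (α₁ + 2α₂)·DIC
At pH 7.82: [H⁺]/K1 = 10^-1.77 = 0.016982, K2/[H⁺] = 10^-1.33 = 0.046774
α₁ = 1/(1 + 0.016982 + 0.046774) = 1/1.0638 = 0.9401; α₂ = α₁·K2/[H⁺] = 0.04397
α₁ + 2α₂ = 1.0280
DIC = CA / (α₁ + 2α₂) = 2.49 / 1.0280 = 2.42 mmol/kg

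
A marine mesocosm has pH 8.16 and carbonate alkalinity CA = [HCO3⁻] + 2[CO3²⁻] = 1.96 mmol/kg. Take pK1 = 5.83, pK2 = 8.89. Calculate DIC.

CA = [HCO3⁻] + 2[CO3²⁻] = (α₁ + 2α₂)·DIC
At pH 8.16: [H⁺]/K1 = 10^-2.33 = 0.0046774, K2/[H⁺] = 10^-0.73 = 0.18621
α₁ = 1/(1 + 0.0046774 + 0.18621) = 1/1.1909 = 0.8397; α₂ = α₁·K2/[H⁺] = 0.1564
α₁ + 2α₂ = 1.1524
DIC = CA / (α₁ + 2α₂) = 1.96 / 1.1524 = 1.70 mmol/kg

DIC = 1.70 mmol/kg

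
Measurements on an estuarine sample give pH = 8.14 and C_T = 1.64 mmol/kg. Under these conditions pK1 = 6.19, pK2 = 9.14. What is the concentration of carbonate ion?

[CO3²⁻] = 0.148 mmol/kg

α₂ = 1 / (1 + [H⁺]/K2 + [H⁺]²/(K1K2)) = 1 / (1 + 10^+1.00 + 10^-0.95)
   = 1 / (1 + 10.000 + 0.11220) = 1/11.112 = 0.08999
[CO3²⁻] = α₂ × DIC = 0.08999 × 1.64 = 0.148 mmol/kg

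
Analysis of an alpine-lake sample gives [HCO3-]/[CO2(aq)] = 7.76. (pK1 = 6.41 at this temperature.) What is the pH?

pH = 7.30

From K1 = [H⁺][HCO3-]/[CO2(aq)]:  pH = pK1 + log₁₀([HCO3-]/[CO2(aq)])
log₁₀(7.76) = +0.890
pH = 6.41 + (+0.890) = 7.30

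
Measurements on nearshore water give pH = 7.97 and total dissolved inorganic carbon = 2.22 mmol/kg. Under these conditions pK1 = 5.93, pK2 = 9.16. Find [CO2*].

α₀ = 1 / (1 + K1/[H⁺] + K1K2/[H⁺]²) = 1 / (1 + 10^+2.04 + 10^+0.85)
   = 1 / (1 + 109.65 + 7.0795) = 1/117.73 = 0.008494
[CO2*] = α₀ × DIC = 0.008494 × 2.22 = 0.0189 mmol/kg = 18.9 μmol/kg

[CO2*] = 18.9 μmol/kg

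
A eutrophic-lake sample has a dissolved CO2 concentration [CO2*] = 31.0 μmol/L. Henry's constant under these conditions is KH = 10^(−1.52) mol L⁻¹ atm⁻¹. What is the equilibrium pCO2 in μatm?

KH = 10^(−1.52) = 3.020×10^-2 mol L⁻¹ atm⁻¹
pCO2 = [CO2*]/KH = 31.0×10^-6 / 3.020×10^-2 = 1.03×10^-3 atm = 1030 μatm

pCO2 = 1030 μatm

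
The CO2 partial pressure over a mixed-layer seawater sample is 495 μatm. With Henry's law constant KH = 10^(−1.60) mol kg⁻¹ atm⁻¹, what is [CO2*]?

[CO2*] = 12.4 μmol/kg

KH = 10^(−1.60) = 2.512×10^-2 mol kg⁻¹ atm⁻¹
[CO2*] = KH · pCO2 = 2.512×10^-2 × 495×10^-6 atm = 1.24×10^-5 mol/kg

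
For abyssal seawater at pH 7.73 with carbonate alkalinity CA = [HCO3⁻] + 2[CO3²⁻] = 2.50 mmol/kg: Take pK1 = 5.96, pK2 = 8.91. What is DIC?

CA = [HCO3⁻] + 2[CO3²⁻] = (α₁ + 2α₂)·DIC
At pH 7.73: [H⁺]/K1 = 10^-1.77 = 0.016982, K2/[H⁺] = 10^-1.18 = 0.066069
α₁ = 1/(1 + 0.016982 + 0.066069) = 1/1.0831 = 0.9233; α₂ = α₁·K2/[H⁺] = 0.06100
α₁ + 2α₂ = 1.0453
DIC = CA / (α₁ + 2α₂) = 2.50 / 1.0453 = 2.39 mmol/kg

DIC = 2.39 mmol/kg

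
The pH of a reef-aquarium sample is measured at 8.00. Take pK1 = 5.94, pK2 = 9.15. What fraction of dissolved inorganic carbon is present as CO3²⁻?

α₂ = 0.0656

α₂ = 1 / (1 + [H⁺]/K2 + [H⁺]²/(K1K2)) = 1 / (1 + 10^+1.15 + 10^-0.91)
   = 1 / (1 + 14.125 + 0.12303) = 1/15.248 = 0.06558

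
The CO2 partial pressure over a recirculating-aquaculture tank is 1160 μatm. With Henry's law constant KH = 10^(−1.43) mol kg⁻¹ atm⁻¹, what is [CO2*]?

KH = 10^(−1.43) = 3.715×10^-2 mol kg⁻¹ atm⁻¹
[CO2*] = KH · pCO2 = 3.715×10^-2 × 1160×10^-6 atm = 4.31×10^-5 mol/kg

[CO2*] = 43.1 μmol/kg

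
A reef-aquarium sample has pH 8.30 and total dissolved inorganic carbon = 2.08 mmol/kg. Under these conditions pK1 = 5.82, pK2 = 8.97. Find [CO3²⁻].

α₂ = 1 / (1 + [H⁺]/K2 + [H⁺]²/(K1K2)) = 1 / (1 + 10^+0.67 + 10^-1.81)
   = 1 / (1 + 4.6774 + 0.015488) = 1/5.6928 = 0.1757
[CO3²⁻] = α₂ × DIC = 0.1757 × 2.08 = 0.365 mmol/kg

[CO3²⁻] = 0.365 mmol/kg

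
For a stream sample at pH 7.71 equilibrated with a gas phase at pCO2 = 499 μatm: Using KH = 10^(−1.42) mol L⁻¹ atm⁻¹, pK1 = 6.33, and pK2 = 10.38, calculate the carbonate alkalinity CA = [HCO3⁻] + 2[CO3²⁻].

CA = 0.457 mmol/L

[CO2*] = KH · pCO2 = 10^(−1.42) × 499×10^-6 = 1.897×10^-5 mol/L
α₀ = 1/(1 + K1/[H⁺] + K1K2/[H⁺]²) = 1/(1 + 10^+1.38 + 10^-1.29) = 0.03994
DIC = [CO2*]/α₀ = 1.897×10^-5 / 0.03994 = 0.4750 mmol/L
CA = (α₁ + 2α₂)·DIC = (0.9580 + 2×0.002048) × 0.4750 = 0.457 mmol/L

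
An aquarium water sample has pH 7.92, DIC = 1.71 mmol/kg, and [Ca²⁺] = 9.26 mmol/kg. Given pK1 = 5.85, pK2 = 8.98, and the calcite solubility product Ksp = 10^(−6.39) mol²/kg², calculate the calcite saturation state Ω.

Ω = 3.09

α₂ = 1 / (1 + [H⁺]/K2 + [H⁺]²/(K1K2)) = 1 / (1 + 10^+1.06 + 10^-1.01)
   = 1 / (1 + 11.482 + 0.097724) = 1/12.579 = 0.07950
[CO3²⁻] = α₂ × DIC = 0.07950 × 1.71 = 0.1359 mmol/kg
Ksp = 10^(−6.39) = 4.074×10^-7
Ω = [Ca²⁺][CO3²⁻]/Ksp = (9.26×10^-3)(1.359×10^-4) / 4.074×10^-7 = 3.09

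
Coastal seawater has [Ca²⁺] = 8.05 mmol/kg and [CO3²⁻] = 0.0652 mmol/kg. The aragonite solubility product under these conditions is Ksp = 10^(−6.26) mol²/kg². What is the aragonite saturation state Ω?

Ksp = 10^(−6.26) = 5.495×10^-7
Ω = [Ca²⁺][CO3²⁻]/Ksp = (8.05×10^-3)(0.0652×10^-3) / 5.495×10^-7 = 0.955

Ω = 0.955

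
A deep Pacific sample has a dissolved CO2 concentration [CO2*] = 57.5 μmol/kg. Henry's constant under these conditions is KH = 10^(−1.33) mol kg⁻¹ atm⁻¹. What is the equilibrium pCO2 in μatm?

KH = 10^(−1.33) = 4.677×10^-2 mol kg⁻¹ atm⁻¹
pCO2 = [CO2*]/KH = 57.5×10^-6 / 4.677×10^-2 = 1.23×10^-3 atm = 1230 μatm

pCO2 = 1230 μatm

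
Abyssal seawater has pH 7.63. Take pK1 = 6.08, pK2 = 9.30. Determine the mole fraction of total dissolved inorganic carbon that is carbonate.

α₂ = 1 / (1 + [H⁺]/K2 + [H⁺]²/(K1K2)) = 1 / (1 + 10^+1.67 + 10^+0.12)
   = 1 / (1 + 46.774 + 1.3183) = 1/49.092 = 0.02037

α₂ = 0.0204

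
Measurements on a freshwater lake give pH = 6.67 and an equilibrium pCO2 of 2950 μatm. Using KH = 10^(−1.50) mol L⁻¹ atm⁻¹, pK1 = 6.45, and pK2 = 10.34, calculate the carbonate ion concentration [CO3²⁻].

[CO2*] = KH · pCO2 = 10^(−1.50) × 2950×10^-6 = 9.329×10^-5 mol/L
α₀ = 1/(1 + K1/[H⁺] + K1K2/[H⁺]²) = 1/(1 + 10^+0.22 + 10^-3.45) = 0.3759
DIC = [CO2*]/α₀ = 9.329×10^-5 / 0.3759 = 0.2481 mmol/L
[CO3²⁻] = α₂·DIC; α₂ = 0.0001334, so [CO3²⁻] = 0.0001334 × 0.2481 = 3.31×10^-5 mmol/L = 0.0331 μmol/L

[CO3²⁻] = 0.0331 μmol/L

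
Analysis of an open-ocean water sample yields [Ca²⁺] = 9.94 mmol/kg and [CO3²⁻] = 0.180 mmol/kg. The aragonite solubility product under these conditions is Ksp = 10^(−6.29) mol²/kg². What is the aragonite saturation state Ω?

Ω = 3.49

Ksp = 10^(−6.29) = 5.129×10^-7
Ω = [Ca²⁺][CO3²⁻]/Ksp = (9.94×10^-3)(0.180×10^-3) / 5.129×10^-7 = 3.49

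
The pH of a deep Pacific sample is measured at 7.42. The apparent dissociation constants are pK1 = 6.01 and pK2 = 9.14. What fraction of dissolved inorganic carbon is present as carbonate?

α₂ = 0.0180

α₂ = 1 / (1 + [H⁺]/K2 + [H⁺]²/(K1K2)) = 1 / (1 + 10^+1.72 + 10^+0.31)
   = 1 / (1 + 52.481 + 2.0417) = 1/55.522 = 0.01801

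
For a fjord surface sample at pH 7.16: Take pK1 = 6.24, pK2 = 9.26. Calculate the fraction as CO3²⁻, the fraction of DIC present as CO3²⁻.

α₂ = 0.00704

α₂ = 1 / (1 + [H⁺]/K2 + [H⁺]²/(K1K2)) = 1 / (1 + 10^+2.10 + 10^+1.18)
   = 1 / (1 + 125.89 + 15.136) = 1/142.03 = 0.007041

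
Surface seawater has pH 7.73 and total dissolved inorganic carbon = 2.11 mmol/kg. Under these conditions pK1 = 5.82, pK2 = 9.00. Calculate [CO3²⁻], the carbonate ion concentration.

[CO3²⁻] = 0.106 mmol/kg

α₂ = 1 / (1 + [H⁺]/K2 + [H⁺]²/(K1K2)) = 1 / (1 + 10^+1.27 + 10^-0.64)
   = 1 / (1 + 18.621 + 0.22909) = 1/19.850 = 0.05038
[CO3²⁻] = α₂ × DIC = 0.05038 × 2.11 = 0.106 mmol/kg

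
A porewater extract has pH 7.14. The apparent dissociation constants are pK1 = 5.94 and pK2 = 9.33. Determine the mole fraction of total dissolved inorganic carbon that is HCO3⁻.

α₁ = 0.935

α₁ = 1 / (1 + [H⁺]/K1 + K2/[H⁺]) = 1 / (1 + 10^-1.20 + 10^-2.19)
   = 1 / (1 + 0.063096 + 0.0064565) = 1/1.0696 = 0.9350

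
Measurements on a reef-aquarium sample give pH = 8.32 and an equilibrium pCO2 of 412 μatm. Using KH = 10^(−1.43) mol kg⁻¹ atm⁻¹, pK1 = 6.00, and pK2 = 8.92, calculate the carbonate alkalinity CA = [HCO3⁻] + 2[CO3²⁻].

CA = 4.80 mmol/kg

[CO2*] = KH · pCO2 = 10^(−1.43) × 412×10^-6 = 1.531×10^-5 mol/kg
α₀ = 1/(1 + K1/[H⁺] + K1K2/[H⁺]²) = 1/(1 + 10^+2.32 + 10^+1.72) = 0.003811
DIC = [CO2*]/α₀ = 1.531×10^-5 / 0.003811 = 4.017 mmol/kg
CA = (α₁ + 2α₂)·DIC = (0.7962 + 2×0.2000) × 4.017 = 4.80 mmol/kg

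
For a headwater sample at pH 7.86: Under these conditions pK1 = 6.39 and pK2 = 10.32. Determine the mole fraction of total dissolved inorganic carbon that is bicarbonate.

α₁ = 1 / (1 + [H⁺]/K1 + K2/[H⁺]) = 1 / (1 + 10^-1.47 + 10^-2.46)
   = 1 / (1 + 0.033884 + 0.0034674) = 1/1.0374 = 0.9640

α₁ = 0.964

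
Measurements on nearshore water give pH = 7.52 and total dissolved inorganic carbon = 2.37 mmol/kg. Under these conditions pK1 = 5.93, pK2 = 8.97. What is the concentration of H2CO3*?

[CO2*] = 0.0574 mmol/kg

α₀ = 1 / (1 + K1/[H⁺] + K1K2/[H⁺]²) = 1 / (1 + 10^+1.59 + 10^+0.14)
   = 1 / (1 + 38.905 + 1.3804) = 1/41.285 = 0.02422
[CO2*] = α₀ × DIC = 0.02422 × 2.37 = 0.0574 mmol/kg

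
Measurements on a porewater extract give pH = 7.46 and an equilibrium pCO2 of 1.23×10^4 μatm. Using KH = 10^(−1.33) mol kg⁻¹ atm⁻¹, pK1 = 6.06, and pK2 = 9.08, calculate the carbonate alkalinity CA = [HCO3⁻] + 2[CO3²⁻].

CA = 15.1 mmol/kg

[CO2*] = KH · pCO2 = 10^(−1.33) × 1.23×10^4×10^-6 = 5.753×10^-4 mol/kg
α₀ = 1/(1 + K1/[H⁺] + K1K2/[H⁺]²) = 1/(1 + 10^+1.40 + 10^-0.22) = 0.03742
DIC = [CO2*]/α₀ = 5.753×10^-4 / 0.03742 = 15.37 mmol/kg
CA = (α₁ + 2α₂)·DIC = (0.9400 + 2×0.02255) × 15.37 = 15.1 mmol/kg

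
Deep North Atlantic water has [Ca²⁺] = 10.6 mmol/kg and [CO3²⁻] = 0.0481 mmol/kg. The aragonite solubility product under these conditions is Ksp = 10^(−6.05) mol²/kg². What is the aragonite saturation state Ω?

Ω = 0.572

Ksp = 10^(−6.05) = 8.913×10^-7
Ω = [Ca²⁺][CO3²⁻]/Ksp = (10.6×10^-3)(0.0481×10^-3) / 8.913×10^-7 = 0.572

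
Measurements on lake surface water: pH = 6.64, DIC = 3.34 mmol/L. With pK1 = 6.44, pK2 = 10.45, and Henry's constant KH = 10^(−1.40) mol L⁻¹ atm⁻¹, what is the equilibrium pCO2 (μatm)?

pCO2 = 3.25×10^4 μatm

α₀ = 1 / (1 + K1/[H⁺] + K1K2/[H⁺]²) = 1 / (1 + 10^+0.20 + 10^-3.61)
   = 1 / (1 + 1.5849 + 0.00024547) = 1/2.5851 = 0.3868
[CO2*] = α₀ × DIC = 0.3868 × 3.34 = 1.292 mmol/L
pCO2 = [CO2*]/KH = 1.292×10^-3 / 3.981×10^-2 = 3.25×10^4 μatm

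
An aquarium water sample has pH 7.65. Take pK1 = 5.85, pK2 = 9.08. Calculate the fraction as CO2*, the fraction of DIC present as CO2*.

α₀ = 0.0151

α₀ = 1 / (1 + K1/[H⁺] + K1K2/[H⁺]²) = 1 / (1 + 10^+1.80 + 10^+0.37)
   = 1 / (1 + 63.096 + 2.3442) = 1/66.440 = 0.01505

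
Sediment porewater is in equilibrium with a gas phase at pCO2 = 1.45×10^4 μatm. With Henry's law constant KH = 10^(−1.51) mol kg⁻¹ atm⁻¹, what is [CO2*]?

[CO2*] = 448 μmol/kg

KH = 10^(−1.51) = 3.090×10^-2 mol kg⁻¹ atm⁻¹
[CO2*] = KH · pCO2 = 3.090×10^-2 × 1.45×10^4×10^-6 atm = 4.48×10^-4 mol/kg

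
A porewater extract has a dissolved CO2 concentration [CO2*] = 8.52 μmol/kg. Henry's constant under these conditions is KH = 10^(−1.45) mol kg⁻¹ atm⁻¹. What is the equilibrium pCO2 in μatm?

pCO2 = 240 μatm

KH = 10^(−1.45) = 3.548×10^-2 mol kg⁻¹ atm⁻¹
pCO2 = [CO2*]/KH = 8.52×10^-6 / 3.548×10^-2 = 2.40×10^-4 atm = 240 μatm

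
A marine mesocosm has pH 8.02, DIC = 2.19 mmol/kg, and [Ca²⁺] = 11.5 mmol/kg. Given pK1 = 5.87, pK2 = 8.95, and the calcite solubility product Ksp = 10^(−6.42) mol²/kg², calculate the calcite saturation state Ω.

α₂ = 1 / (1 + [H⁺]/K2 + [H⁺]²/(K1K2)) = 1 / (1 + 10^+0.93 + 10^-1.22)
   = 1 / (1 + 8.5114 + 0.060256) = 1/9.5716 = 0.1045
[CO3²⁻] = α₂ × DIC = 0.1045 × 2.19 = 0.2288 mmol/kg
Ksp = 10^(−6.42) = 3.802×10^-7
Ω = [Ca²⁺][CO3²⁻]/Ksp = (11.5×10^-3)(2.288×10^-4) / 3.802×10^-7 = 6.92

Ω = 6.92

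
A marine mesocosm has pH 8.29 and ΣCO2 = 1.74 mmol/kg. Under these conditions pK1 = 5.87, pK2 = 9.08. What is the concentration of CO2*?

[CO2*] = 5.67 μmol/kg

α₀ = 1 / (1 + K1/[H⁺] + K1K2/[H⁺]²) = 1 / (1 + 10^+2.42 + 10^+1.63)
   = 1 / (1 + 263.03 + 42.658) = 1/306.68 = 0.003261
[CO2*] = α₀ × DIC = 0.003261 × 1.74 = 0.00567 mmol/kg = 5.67 μmol/kg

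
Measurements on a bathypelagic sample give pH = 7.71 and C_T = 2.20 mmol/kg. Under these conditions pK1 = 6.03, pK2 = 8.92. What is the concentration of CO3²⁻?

[CO3²⁻] = 0.125 mmol/kg

α₂ = 1 / (1 + [H⁺]/K2 + [H⁺]²/(K1K2)) = 1 / (1 + 10^+1.21 + 10^-0.47)
   = 1 / (1 + 16.218 + 0.33884) = 1/17.557 = 0.05696
[CO3²⁻] = α₂ × DIC = 0.05696 × 2.20 = 0.125 mmol/kg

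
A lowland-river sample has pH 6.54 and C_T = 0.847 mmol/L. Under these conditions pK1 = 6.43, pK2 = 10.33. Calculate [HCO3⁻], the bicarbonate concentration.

[HCO3⁻] = 0.477 mmol/L

α₁ = 1 / (1 + [H⁺]/K1 + K2/[H⁺]) = 1 / (1 + 10^-0.11 + 10^-3.79)
   = 1 / (1 + 0.77625 + 0.00016218) = 1/1.7764 = 0.5629
[HCO3⁻] = α₁ × DIC = 0.5629 × 0.847 = 0.477 mmol/L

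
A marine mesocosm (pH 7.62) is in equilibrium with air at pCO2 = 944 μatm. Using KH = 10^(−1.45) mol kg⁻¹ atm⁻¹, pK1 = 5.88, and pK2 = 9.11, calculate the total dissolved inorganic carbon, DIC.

DIC = 1.93 mmol/kg

[CO2*] = KH · pCO2 = 10^(−1.45) × 944×10^-6 = 3.349×10^-5 mol/kg
α₀ = 1/(1 + K1/[H⁺] + K1K2/[H⁺]²) = 1/(1 + 10^+1.74 + 10^+0.25) = 0.01732
DIC = [CO2*]/α₀ = 3.349×10^-5 / 0.01732 = 1.93 mmol/kg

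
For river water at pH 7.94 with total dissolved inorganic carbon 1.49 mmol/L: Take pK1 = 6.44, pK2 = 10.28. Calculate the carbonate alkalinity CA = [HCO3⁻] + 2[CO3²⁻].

CA = [HCO3⁻] + 2[CO3²⁻] = (α₁ + 2α₂)·DIC
At pH 7.94: [H⁺]/K1 = 10^-1.50 = 0.031623, K2/[H⁺] = 10^-2.34 = 0.0045709
α₁ = 1/(1 + 0.031623 + 0.0045709) = 1/1.0362 = 0.9651; α₂ = α₁·K2/[H⁺] = 0.004411
α₁ + 2α₂ = 0.9739
CA = 0.9739 × 1.49 = 1.45 mmol/L

CA = 1.45 mmol/L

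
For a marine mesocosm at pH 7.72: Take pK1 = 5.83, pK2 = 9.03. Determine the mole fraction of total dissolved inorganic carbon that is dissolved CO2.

α₀ = 1 / (1 + K1/[H⁺] + K1K2/[H⁺]²) = 1 / (1 + 10^+1.89 + 10^+0.58)
   = 1 / (1 + 77.625 + 3.8019) = 1/82.427 = 0.01213

α₀ = 0.0121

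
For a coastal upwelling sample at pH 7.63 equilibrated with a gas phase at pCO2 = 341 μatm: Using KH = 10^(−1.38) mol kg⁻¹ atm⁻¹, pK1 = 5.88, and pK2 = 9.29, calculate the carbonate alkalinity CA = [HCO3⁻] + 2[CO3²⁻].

[CO2*] = KH · pCO2 = 10^(−1.38) × 341×10^-6 = 1.422×10^-5 mol/kg
α₀ = 1/(1 + K1/[H⁺] + K1K2/[H⁺]²) = 1/(1 + 10^+1.75 + 10^+0.09) = 0.01710
DIC = [CO2*]/α₀ = 1.422×10^-5 / 0.01710 = 0.8311 mmol/kg
CA = (α₁ + 2α₂)·DIC = (0.9619 + 2×0.02104) × 0.8311 = 0.834 mmol/kg

CA = 0.834 mmol/kg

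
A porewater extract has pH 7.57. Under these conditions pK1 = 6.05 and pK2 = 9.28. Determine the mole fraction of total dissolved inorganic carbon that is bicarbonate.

α₁ = 1 / (1 + [H⁺]/K1 + K2/[H⁺]) = 1 / (1 + 10^-1.52 + 10^-1.71)
   = 1 / (1 + 0.030200 + 0.019498) = 1/1.0497 = 0.9527

α₁ = 0.953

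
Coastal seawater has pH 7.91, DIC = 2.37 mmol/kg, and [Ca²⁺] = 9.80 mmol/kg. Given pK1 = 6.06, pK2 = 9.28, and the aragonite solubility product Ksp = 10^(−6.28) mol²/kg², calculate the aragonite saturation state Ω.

α₂ = 1 / (1 + [H⁺]/K2 + [H⁺]²/(K1K2)) = 1 / (1 + 10^+1.37 + 10^-0.48)
   = 1 / (1 + 23.442 + 0.33113) = 1/24.773 = 0.04037
[CO3²⁻] = α₂ × DIC = 0.04037 × 2.37 = 0.09567 mmol/kg
Ksp = 10^(−6.28) = 5.248×10^-7
Ω = [Ca²⁺][CO3²⁻]/Ksp = (9.80×10^-3)(9.567×10^-5) / 5.248×10^-7 = 1.79

Ω = 1.79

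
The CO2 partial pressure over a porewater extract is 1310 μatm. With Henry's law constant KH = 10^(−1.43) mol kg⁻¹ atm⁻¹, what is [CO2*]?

[CO2*] = 48.7 μmol/kg

KH = 10^(−1.43) = 3.715×10^-2 mol kg⁻¹ atm⁻¹
[CO2*] = KH · pCO2 = 3.715×10^-2 × 1310×10^-6 atm = 4.87×10^-5 mol/kg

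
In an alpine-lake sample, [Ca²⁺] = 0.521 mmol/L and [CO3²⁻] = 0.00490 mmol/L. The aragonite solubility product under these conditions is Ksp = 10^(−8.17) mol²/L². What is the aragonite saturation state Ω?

Ω = 0.378

Ksp = 10^(−8.17) = 6.761×10^-9
Ω = [Ca²⁺][CO3²⁻]/Ksp = (0.521×10^-3)(0.00490×10^-3) / 6.761×10^-9 = 0.378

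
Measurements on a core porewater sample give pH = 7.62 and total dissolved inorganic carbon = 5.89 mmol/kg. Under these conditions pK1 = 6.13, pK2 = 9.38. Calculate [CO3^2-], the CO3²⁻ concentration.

[CO3²⁻] = 0.0975 mmol/kg

α₂ = 1 / (1 + [H⁺]/K2 + [H⁺]²/(K1K2)) = 1 / (1 + 10^+1.76 + 10^+0.27)
   = 1 / (1 + 57.544 + 1.8621) = 1/60.406 = 0.01655
[CO3²⁻] = α₂ × DIC = 0.01655 × 5.89 = 0.0975 mmol/kg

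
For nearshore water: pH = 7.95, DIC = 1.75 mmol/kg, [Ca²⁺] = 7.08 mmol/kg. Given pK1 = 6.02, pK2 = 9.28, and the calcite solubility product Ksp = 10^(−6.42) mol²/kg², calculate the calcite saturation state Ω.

Ω = 1.44

α₂ = 1 / (1 + [H⁺]/K2 + [H⁺]²/(K1K2)) = 1 / (1 + 10^+1.33 + 10^-0.60)
   = 1 / (1 + 21.380 + 0.25119) = 1/22.631 = 0.04419
[CO3²⁻] = α₂ × DIC = 0.04419 × 1.75 = 0.07733 mmol/kg
Ksp = 10^(−6.42) = 3.802×10^-7
Ω = [Ca²⁺][CO3²⁻]/Ksp = (7.08×10^-3)(7.733×10^-5) / 3.802×10^-7 = 1.44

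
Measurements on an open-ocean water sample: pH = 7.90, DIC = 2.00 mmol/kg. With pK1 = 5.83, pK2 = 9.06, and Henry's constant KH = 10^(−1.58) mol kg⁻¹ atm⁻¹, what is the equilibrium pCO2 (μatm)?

pCO2 = 601 μatm

α₀ = 1 / (1 + K1/[H⁺] + K1K2/[H⁺]²) = 1 / (1 + 10^+2.07 + 10^+0.91)
   = 1 / (1 + 117.49 + 8.1283) = 1/126.62 = 0.007898
[CO2*] = α₀ × DIC = 0.007898 × 2.00 = 0.01580 mmol/kg = 15.80 μmol/kg
pCO2 = [CO2*]/KH = 1.580×10^-5 / 2.630×10^-2 = 601 μatm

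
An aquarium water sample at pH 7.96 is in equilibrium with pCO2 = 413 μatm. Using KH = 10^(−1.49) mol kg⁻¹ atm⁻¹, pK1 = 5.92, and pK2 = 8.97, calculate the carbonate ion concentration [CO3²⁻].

[CO2*] = KH · pCO2 = 10^(−1.49) × 413×10^-6 = 1.336×10^-5 mol/kg
α₀ = 1/(1 + K1/[H⁺] + K1K2/[H⁺]²) = 1/(1 + 10^+2.04 + 10^+1.03) = 0.008240
DIC = [CO2*]/α₀ = 1.336×10^-5 / 0.008240 = 1.622 mmol/kg
[CO3²⁻] = α₂·DIC; α₂ = 0.08829, so [CO3²⁻] = 0.08829 × 1.622 = 0.143 mmol/kg

[CO3²⁻] = 0.143 mmol/kg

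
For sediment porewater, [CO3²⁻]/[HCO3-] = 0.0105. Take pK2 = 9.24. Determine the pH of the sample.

pH = 7.26

From K2 = [H⁺][CO3²⁻]/[HCO3-]:  pH = pK2 + log₁₀([CO3²⁻]/[HCO3-])
log₁₀(0.0105) = -1.979
pH = 9.24 + (-1.979) = 7.26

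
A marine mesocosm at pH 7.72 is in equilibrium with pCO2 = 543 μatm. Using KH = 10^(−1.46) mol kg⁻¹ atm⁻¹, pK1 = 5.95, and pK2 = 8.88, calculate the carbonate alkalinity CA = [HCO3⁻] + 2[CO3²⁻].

[CO2*] = KH · pCO2 = 10^(−1.46) × 543×10^-6 = 1.883×10^-5 mol/kg
α₀ = 1/(1 + K1/[H⁺] + K1K2/[H⁺]²) = 1/(1 + 10^+1.77 + 10^+0.61) = 0.01564
DIC = [CO2*]/α₀ = 1.883×10^-5 / 0.01564 = 1.204 mmol/kg
CA = (α₁ + 2α₂)·DIC = (0.9207 + 2×0.06369) × 1.204 = 1.26 mmol/kg

CA = 1.26 mmol/kg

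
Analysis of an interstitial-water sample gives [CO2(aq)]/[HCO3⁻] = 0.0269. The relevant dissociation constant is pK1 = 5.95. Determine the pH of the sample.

From K1 = [H⁺][HCO3⁻]/[CO2(aq)]:  pH = pK1 − log₁₀([CO2(aq)]/[HCO3⁻])
log₁₀(0.0269) = -1.570
pH = 5.95 − (-1.570) = 7.52

pH = 7.52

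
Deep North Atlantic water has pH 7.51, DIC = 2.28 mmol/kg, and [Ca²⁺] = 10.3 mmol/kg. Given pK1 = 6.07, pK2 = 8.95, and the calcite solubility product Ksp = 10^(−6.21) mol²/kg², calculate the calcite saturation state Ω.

Ω = 1.29

α₂ = 1 / (1 + [H⁺]/K2 + [H⁺]²/(K1K2)) = 1 / (1 + 10^+1.44 + 10^+0.00)
   = 1 / (1 + 27.542 + 1.0000) = 1/29.542 = 0.03385
[CO3²⁻] = α₂ × DIC = 0.03385 × 2.28 = 0.07718 mmol/kg
Ksp = 10^(−6.21) = 6.166×10^-7
Ω = [Ca²⁺][CO3²⁻]/Ksp = (10.3×10^-3)(7.718×10^-5) / 6.166×10^-7 = 1.29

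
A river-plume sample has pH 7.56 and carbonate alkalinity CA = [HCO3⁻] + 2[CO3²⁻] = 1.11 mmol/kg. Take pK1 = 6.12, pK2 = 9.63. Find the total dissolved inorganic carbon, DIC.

CA = [HCO3⁻] + 2[CO3²⁻] = (α₁ + 2α₂)·DIC
At pH 7.56: [H⁺]/K1 = 10^-1.44 = 0.036308, K2/[H⁺] = 10^-2.07 = 0.0085114
α₁ = 1/(1 + 0.036308 + 0.0085114) = 1/1.0448 = 0.9571; α₂ = α₁·K2/[H⁺] = 0.008146
α₁ + 2α₂ = 0.9734
DIC = CA / (α₁ + 2α₂) = 1.11 / 0.9734 = 1.14 mmol/kg

DIC = 1.14 mmol/kg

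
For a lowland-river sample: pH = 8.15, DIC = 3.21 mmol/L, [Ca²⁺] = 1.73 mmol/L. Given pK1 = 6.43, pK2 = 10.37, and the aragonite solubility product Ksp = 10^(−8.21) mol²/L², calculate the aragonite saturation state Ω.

Ω = 5.29

α₂ = 1 / (1 + [H⁺]/K2 + [H⁺]²/(K1K2)) = 1 / (1 + 10^+2.22 + 10^+0.50)
   = 1 / (1 + 165.96 + 3.1623) = 1/170.12 = 0.005878
[CO3²⁻] = α₂ × DIC = 0.005878 × 3.21 = 0.01887 mmol/L = 18.87 μmol/L
Ksp = 10^(−8.21) = 6.166×10^-9
Ω = [Ca²⁺][CO3²⁻]/Ksp = (1.73×10^-3)(1.887×10^-5) / 6.166×10^-9 = 5.29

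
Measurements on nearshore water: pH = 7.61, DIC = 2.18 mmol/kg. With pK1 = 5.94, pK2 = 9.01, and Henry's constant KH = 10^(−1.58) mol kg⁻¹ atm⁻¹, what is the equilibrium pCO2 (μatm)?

α₀ = 1 / (1 + K1/[H⁺] + K1K2/[H⁺]²) = 1 / (1 + 10^+1.67 + 10^+0.27)
   = 1 / (1 + 46.774 + 1.8621) = 1/49.636 = 0.02015
[CO2*] = α₀ × DIC = 0.02015 × 2.18 = 0.04392 mmol/kg
pCO2 = [CO2*]/KH = 4.392×10^-5 / 2.630×10^-2 = 1670 μatm

pCO2 = 1670 μatm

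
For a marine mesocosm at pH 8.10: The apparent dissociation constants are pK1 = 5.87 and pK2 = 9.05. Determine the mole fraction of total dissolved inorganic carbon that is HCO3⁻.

α₁ = 0.894

α₁ = 1 / (1 + [H⁺]/K1 + K2/[H⁺]) = 1 / (1 + 10^-2.23 + 10^-0.95)
   = 1 / (1 + 0.0058884 + 0.11220) = 1/1.1181 = 0.8944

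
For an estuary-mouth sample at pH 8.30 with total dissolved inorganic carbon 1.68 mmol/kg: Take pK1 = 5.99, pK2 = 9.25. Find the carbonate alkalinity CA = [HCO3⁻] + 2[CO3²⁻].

CA = [HCO3⁻] + 2[CO3²⁻] = (α₁ + 2α₂)·DIC
At pH 8.30: [H⁺]/K1 = 10^-2.31 = 0.0048978, K2/[H⁺] = 10^-0.95 = 0.11220
α₁ = 1/(1 + 0.0048978 + 0.11220) = 1/1.1171 = 0.8952; α₂ = α₁·K2/[H⁺] = 0.1004
α₁ + 2α₂ = 1.0961
CA = 1.0961 × 1.68 = 1.84 mmol/kg

CA = 1.84 mmol/kg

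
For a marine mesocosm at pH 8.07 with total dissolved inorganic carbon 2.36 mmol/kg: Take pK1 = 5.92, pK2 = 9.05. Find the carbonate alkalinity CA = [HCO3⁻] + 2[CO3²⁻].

CA = [HCO3⁻] + 2[CO3²⁻] = (α₁ + 2α₂)·DIC
At pH 8.07: [H⁺]/K1 = 10^-2.15 = 0.0070795, K2/[H⁺] = 10^-0.98 = 0.10471
α₁ = 1/(1 + 0.0070795 + 0.10471) = 1/1.1118 = 0.8994; α₂ = α₁·K2/[H⁺] = 0.09418
α₁ + 2α₂ = 1.0878
CA = 1.0878 × 2.36 = 2.57 mmol/kg

CA = 2.57 mmol/kg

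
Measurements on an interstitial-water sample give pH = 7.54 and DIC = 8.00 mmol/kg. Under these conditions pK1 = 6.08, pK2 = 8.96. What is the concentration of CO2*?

[CO2*] = 0.259 mmol/kg

α₀ = 1 / (1 + K1/[H⁺] + K1K2/[H⁺]²) = 1 / (1 + 10^+1.46 + 10^+0.04)
   = 1 / (1 + 28.840 + 1.0965) = 1/30.937 = 0.03232
[CO2*] = α₀ × DIC = 0.03232 × 8.00 = 0.259 mmol/kg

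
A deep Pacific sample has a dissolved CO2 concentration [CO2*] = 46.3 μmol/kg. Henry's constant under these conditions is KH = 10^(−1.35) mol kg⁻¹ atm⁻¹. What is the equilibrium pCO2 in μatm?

KH = 10^(−1.35) = 4.467×10^-2 mol kg⁻¹ atm⁻¹
pCO2 = [CO2*]/KH = 46.3×10^-6 / 4.467×10^-2 = 1.04×10^-3 atm = 1040 μatm

pCO2 = 1040 μatm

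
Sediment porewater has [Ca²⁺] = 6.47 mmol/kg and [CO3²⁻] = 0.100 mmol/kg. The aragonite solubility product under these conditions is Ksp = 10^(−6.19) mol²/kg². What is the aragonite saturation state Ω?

Ksp = 10^(−6.19) = 6.457×10^-7
Ω = [Ca²⁺][CO3²⁻]/Ksp = (6.47×10^-3)(0.100×10^-3) / 6.457×10^-7 = 1.00

Ω = 1.00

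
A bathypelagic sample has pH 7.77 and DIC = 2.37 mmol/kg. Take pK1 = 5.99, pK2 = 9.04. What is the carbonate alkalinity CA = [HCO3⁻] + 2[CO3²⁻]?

CA = [HCO3⁻] + 2[CO3²⁻] = (α₁ + 2α₂)·DIC
At pH 7.77: [H⁺]/K1 = 10^-1.78 = 0.016596, K2/[H⁺] = 10^-1.27 = 0.053703
α₁ = 1/(1 + 0.016596 + 0.053703) = 1/1.0703 = 0.9343; α₂ = α₁·K2/[H⁺] = 0.05018
α₁ + 2α₂ = 1.0347
CA = 1.0347 × 2.37 = 2.45 mmol/kg

CA = 2.45 mmol/kg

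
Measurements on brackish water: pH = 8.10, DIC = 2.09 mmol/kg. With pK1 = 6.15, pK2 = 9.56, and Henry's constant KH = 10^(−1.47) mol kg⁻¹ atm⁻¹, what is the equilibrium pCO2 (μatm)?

pCO2 = 662 μatm

α₀ = 1 / (1 + K1/[H⁺] + K1K2/[H⁺]²) = 1 / (1 + 10^+1.95 + 10^+0.49)
   = 1 / (1 + 89.125 + 3.0903) = 1/93.215 = 0.01073
[CO2*] = α₀ × DIC = 0.01073 × 2.09 = 0.02242 mmol/kg
pCO2 = [CO2*]/KH = 2.242×10^-5 / 3.388×10^-2 = 662 μatm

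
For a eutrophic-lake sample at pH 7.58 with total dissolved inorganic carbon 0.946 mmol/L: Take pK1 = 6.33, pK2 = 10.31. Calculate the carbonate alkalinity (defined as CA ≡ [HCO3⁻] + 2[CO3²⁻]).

CA = [HCO3⁻] + 2[CO3²⁻] = (α₁ + 2α₂)·DIC
At pH 7.58: [H⁺]/K1 = 10^-1.25 = 0.056234, K2/[H⁺] = 10^-2.73 = 0.0018621
α₁ = 1/(1 + 0.056234 + 0.0018621) = 1/1.0581 = 0.9451; α₂ = α₁·K2/[H⁺] = 0.001760
α₁ + 2α₂ = 0.9486
CA = 0.9486 × 0.946 = 0.897 mmol/L

CA = 0.897 mmol/L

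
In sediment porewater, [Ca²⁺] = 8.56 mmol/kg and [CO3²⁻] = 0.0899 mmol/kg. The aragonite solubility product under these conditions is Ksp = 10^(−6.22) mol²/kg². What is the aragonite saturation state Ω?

Ω = 1.28

Ksp = 10^(−6.22) = 6.026×10^-7
Ω = [Ca²⁺][CO3²⁻]/Ksp = (8.56×10^-3)(0.0899×10^-3) / 6.026×10^-7 = 1.28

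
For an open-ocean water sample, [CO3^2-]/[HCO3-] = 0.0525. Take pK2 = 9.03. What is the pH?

pH = 7.75

From K2 = [H⁺][CO3^2-]/[HCO3-]:  pH = pK2 + log₁₀([CO3^2-]/[HCO3-])
log₁₀(0.0525) = -1.280
pH = 9.03 + (-1.280) = 7.75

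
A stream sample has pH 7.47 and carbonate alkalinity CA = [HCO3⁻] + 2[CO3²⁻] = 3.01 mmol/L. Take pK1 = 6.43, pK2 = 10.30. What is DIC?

DIC = 3.28 mmol/L

CA = [HCO3⁻] + 2[CO3²⁻] = (α₁ + 2α₂)·DIC
At pH 7.47: [H⁺]/K1 = 10^-1.04 = 0.091201, K2/[H⁺] = 10^-2.83 = 0.0014791
α₁ = 1/(1 + 0.091201 + 0.0014791) = 1/1.0927 = 0.9152; α₂ = α₁·K2/[H⁺] = 0.001354
α₁ + 2α₂ = 0.9179
DIC = CA / (α₁ + 2α₂) = 3.01 / 0.9179 = 3.28 mmol/L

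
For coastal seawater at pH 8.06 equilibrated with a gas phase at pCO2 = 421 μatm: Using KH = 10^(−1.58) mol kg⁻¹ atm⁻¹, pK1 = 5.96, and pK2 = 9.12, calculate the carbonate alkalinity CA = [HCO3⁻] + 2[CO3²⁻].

CA = 1.64 mmol/kg

[CO2*] = KH · pCO2 = 10^(−1.58) × 421×10^-6 = 1.107×10^-5 mol/kg
α₀ = 1/(1 + K1/[H⁺] + K1K2/[H⁺]²) = 1/(1 + 10^+2.10 + 10^+1.04) = 0.007254
DIC = [CO2*]/α₀ = 1.107×10^-5 / 0.007254 = 1.527 mmol/kg
CA = (α₁ + 2α₂)·DIC = (0.9132 + 2×0.07954) × 1.527 = 1.64 mmol/kg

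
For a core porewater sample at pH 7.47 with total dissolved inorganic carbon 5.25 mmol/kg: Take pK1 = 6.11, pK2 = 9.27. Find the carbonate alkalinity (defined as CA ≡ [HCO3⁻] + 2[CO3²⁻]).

CA = [HCO3⁻] + 2[CO3²⁻] = (α₁ + 2α₂)·DIC
At pH 7.47: [H⁺]/K1 = 10^-1.36 = 0.043652, K2/[H⁺] = 10^-1.80 = 0.015849
α₁ = 1/(1 + 0.043652 + 0.015849) = 1/1.0595 = 0.9438; α₂ = α₁·K2/[H⁺] = 0.01496
α₁ + 2α₂ = 0.9738
CA = 0.9738 × 5.25 = 5.11 mmol/kg

CA = 5.11 mmol/kg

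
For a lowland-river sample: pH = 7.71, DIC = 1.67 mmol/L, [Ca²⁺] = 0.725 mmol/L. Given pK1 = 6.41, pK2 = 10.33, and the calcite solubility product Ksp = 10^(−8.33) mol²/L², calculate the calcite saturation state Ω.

α₂ = 1 / (1 + [H⁺]/K2 + [H⁺]²/(K1K2)) = 1 / (1 + 10^+2.62 + 10^+1.32)
   = 1 / (1 + 416.87 + 20.893) = 1/438.76 = 0.002279
[CO3²⁻] = α₂ × DIC = 0.002279 × 1.67 = 0.003806 mmol/L = 3.806 μmol/L
Ksp = 10^(−8.33) = 4.677×10^-9
Ω = [Ca²⁺][CO3²⁻]/Ksp = (0.725×10^-3)(3.806×10^-6) / 4.677×10^-9 = 0.590

Ω = 0.590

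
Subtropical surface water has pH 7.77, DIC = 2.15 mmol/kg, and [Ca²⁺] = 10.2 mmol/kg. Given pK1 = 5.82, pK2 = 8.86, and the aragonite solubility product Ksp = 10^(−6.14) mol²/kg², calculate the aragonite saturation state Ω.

α₂ = 1 / (1 + [H⁺]/K2 + [H⁺]²/(K1K2)) = 1 / (1 + 10^+1.09 + 10^-0.86)
   = 1 / (1 + 12.303 + 0.13804) = 1/13.441 = 0.07440
[CO3²⁻] = α₂ × DIC = 0.07440 × 2.15 = 0.1600 mmol/kg
Ksp = 10^(−6.14) = 7.244×10^-7
Ω = [Ca²⁺][CO3²⁻]/Ksp = (10.2×10^-3)(1.600×10^-4) / 7.244×10^-7 = 2.25

Ω = 2.25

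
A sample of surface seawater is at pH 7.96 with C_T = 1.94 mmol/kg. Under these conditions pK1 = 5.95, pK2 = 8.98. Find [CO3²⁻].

[CO3²⁻] = 0.168 mmol/kg

α₂ = 1 / (1 + [H⁺]/K2 + [H⁺]²/(K1K2)) = 1 / (1 + 10^+1.02 + 10^-0.99)
   = 1 / (1 + 10.471 + 0.10233) = 1/11.574 = 0.08640
[CO3²⁻] = α₂ × DIC = 0.08640 × 1.94 = 0.168 mmol/kg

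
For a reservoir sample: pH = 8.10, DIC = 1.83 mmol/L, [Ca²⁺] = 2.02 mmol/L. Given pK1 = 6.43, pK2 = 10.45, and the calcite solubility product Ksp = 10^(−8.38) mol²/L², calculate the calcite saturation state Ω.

Ω = 3.86

α₂ = 1 / (1 + [H⁺]/K2 + [H⁺]²/(K1K2)) = 1 / (1 + 10^+2.35 + 10^+0.68)
   = 1 / (1 + 223.87 + 4.7863) = 1/229.66 = 0.004354
[CO3²⁻] = α₂ × DIC = 0.004354 × 1.83 = 0.007968 mmol/L = 7.968 μmol/L
Ksp = 10^(−8.38) = 4.169×10^-9
Ω = [Ca²⁺][CO3²⁻]/Ksp = (2.02×10^-3)(7.968×10^-6) / 4.169×10^-9 = 3.86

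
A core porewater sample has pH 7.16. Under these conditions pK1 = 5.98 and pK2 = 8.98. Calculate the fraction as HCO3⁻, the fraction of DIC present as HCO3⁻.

α₁ = 1 / (1 + [H⁺]/K1 + K2/[H⁺]) = 1 / (1 + 10^-1.18 + 10^-1.82)
   = 1 / (1 + 0.066069 + 0.015136) = 1/1.0812 = 0.9249

α₁ = 0.925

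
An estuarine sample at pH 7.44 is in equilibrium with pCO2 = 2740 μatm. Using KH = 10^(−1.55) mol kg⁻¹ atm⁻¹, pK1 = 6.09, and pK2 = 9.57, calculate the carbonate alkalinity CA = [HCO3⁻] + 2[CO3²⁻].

[CO2*] = KH · pCO2 = 10^(−1.55) × 2740×10^-6 = 7.722×10^-5 mol/kg
α₀ = 1/(1 + K1/[H⁺] + K1K2/[H⁺]²) = 1/(1 + 10^+1.35 + 10^-0.78) = 0.04246
DIC = [CO2*]/α₀ = 7.722×10^-5 / 0.04246 = 1.819 mmol/kg
CA = (α₁ + 2α₂)·DIC = (0.9505 + 2×0.007046) × 1.819 = 1.75 mmol/kg

CA = 1.75 mmol/kg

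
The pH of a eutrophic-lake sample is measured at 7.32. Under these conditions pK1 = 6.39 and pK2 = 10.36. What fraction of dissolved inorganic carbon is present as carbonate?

α₂ = 0.000815

α₂ = 1 / (1 + [H⁺]/K2 + [H⁺]²/(K1K2)) = 1 / (1 + 10^+3.04 + 10^+2.11)
   = 1 / (1 + 1096.5 + 128.82) = 1/1226.3 = 0.0008155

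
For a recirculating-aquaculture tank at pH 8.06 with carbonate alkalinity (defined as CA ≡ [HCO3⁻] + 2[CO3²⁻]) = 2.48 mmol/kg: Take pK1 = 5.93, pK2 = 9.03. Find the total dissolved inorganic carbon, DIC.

CA = [HCO3⁻] + 2[CO3²⁻] = (α₁ + 2α₂)·DIC
At pH 8.06: [H⁺]/K1 = 10^-2.13 = 0.0074131, K2/[H⁺] = 10^-0.97 = 0.10715
α₁ = 1/(1 + 0.0074131 + 0.10715) = 1/1.1146 = 0.8972; α₂ = α₁·K2/[H⁺] = 0.09614
α₁ + 2α₂ = 1.0895
DIC = CA / (α₁ + 2α₂) = 2.48 / 1.0895 = 2.28 mmol/kg

DIC = 2.28 mmol/kg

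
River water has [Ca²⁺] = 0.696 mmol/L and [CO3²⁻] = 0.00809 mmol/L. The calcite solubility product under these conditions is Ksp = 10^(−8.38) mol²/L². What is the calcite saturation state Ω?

Ω = 1.35

Ksp = 10^(−8.38) = 4.169×10^-9
Ω = [Ca²⁺][CO3²⁻]/Ksp = (0.696×10^-3)(0.00809×10^-3) / 4.169×10^-9 = 1.35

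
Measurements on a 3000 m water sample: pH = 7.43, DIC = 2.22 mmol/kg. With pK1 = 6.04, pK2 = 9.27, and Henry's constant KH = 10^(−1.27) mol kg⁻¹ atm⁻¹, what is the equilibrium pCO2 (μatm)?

α₀ = 1 / (1 + K1/[H⁺] + K1K2/[H⁺]²) = 1 / (1 + 10^+1.39 + 10^-0.45)
   = 1 / (1 + 24.547 + 0.35481) = 1/25.902 = 0.03861
[CO2*] = α₀ × DIC = 0.03861 × 2.22 = 0.08571 mmol/kg
pCO2 = [CO2*]/KH = 8.571×10^-5 / 5.370×10^-2 = 1600 μatm

pCO2 = 1600 μatm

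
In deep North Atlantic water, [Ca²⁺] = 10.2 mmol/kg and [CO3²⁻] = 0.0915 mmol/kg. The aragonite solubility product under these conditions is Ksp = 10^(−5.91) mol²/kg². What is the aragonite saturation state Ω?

Ω = 0.759

Ksp = 10^(−5.91) = 1.230×10^-6
Ω = [Ca²⁺][CO3²⁻]/Ksp = (10.2×10^-3)(0.0915×10^-3) / 1.230×10^-6 = 0.759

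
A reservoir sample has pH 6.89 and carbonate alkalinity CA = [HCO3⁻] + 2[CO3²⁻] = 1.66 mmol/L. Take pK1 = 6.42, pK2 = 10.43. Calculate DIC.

CA = [HCO3⁻] + 2[CO3²⁻] = (α₁ + 2α₂)·DIC
At pH 6.89: [H⁺]/K1 = 10^-0.47 = 0.33884, K2/[H⁺] = 10^-3.54 = 0.00028840
α₁ = 1/(1 + 0.33884 + 0.00028840) = 1/1.3391 = 0.7468; α₂ = α₁·K2/[H⁺] = 0.0002154
α₁ + 2α₂ = 0.7472
DIC = CA / (α₁ + 2α₂) = 1.66 / 0.7472 = 2.22 mmol/L

DIC = 2.22 mmol/L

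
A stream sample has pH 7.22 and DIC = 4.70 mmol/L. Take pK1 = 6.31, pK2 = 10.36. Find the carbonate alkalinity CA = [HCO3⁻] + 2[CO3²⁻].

CA = 4.19 mmol/L

CA = [HCO3⁻] + 2[CO3²⁻] = (α₁ + 2α₂)·DIC
At pH 7.22: [H⁺]/K1 = 10^-0.91 = 0.12303, K2/[H⁺] = 10^-3.14 = 0.00072444
α₁ = 1/(1 + 0.12303 + 0.00072444) = 1/1.1238 = 0.8899; α₂ = α₁·K2/[H⁺] = 0.0006447
α₁ + 2α₂ = 0.8912
CA = 0.8912 × 4.70 = 4.19 mmol/L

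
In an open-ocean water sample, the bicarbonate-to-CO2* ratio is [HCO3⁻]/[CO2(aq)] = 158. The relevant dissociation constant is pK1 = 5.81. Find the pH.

pH = 8.01

From K1 = [H⁺][HCO3⁻]/[CO2(aq)]:  pH = pK1 + log₁₀([HCO3⁻]/[CO2(aq)])
log₁₀(158) = +2.199
pH = 5.81 + (+2.199) = 8.01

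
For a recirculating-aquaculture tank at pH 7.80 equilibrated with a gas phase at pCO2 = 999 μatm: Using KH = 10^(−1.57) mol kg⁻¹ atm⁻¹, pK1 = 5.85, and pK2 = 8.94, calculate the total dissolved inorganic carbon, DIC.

DIC = 2.60 mmol/kg

[CO2*] = KH · pCO2 = 10^(−1.57) × 999×10^-6 = 2.689×10^-5 mol/kg
α₀ = 1/(1 + K1/[H⁺] + K1K2/[H⁺]²) = 1/(1 + 10^+1.95 + 10^+0.81) = 0.01035
DIC = [CO2*]/α₀ = 2.689×10^-5 / 0.01035 = 2.60 mmol/kg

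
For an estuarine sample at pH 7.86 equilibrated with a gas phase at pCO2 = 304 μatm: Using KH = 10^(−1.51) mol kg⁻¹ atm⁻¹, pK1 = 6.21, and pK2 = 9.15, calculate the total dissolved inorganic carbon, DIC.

[CO2*] = KH · pCO2 = 10^(−1.51) × 304×10^-6 = 9.394×10^-6 mol/kg
α₀ = 1/(1 + K1/[H⁺] + K1K2/[H⁺]²) = 1/(1 + 10^+1.65 + 10^+0.36) = 0.02085
DIC = [CO2*]/α₀ = 9.394×10^-6 / 0.02085 = 0.451 mmol/kg

DIC = 0.451 mmol/kg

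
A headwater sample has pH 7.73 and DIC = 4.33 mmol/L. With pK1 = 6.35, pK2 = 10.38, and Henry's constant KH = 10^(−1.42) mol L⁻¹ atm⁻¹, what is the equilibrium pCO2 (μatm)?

α₀ = 1 / (1 + K1/[H⁺] + K1K2/[H⁺]²) = 1 / (1 + 10^+1.38 + 10^-1.27)
   = 1 / (1 + 23.988 + 0.053703) = 1/25.042 = 0.03993
[CO2*] = α₀ × DIC = 0.03993 × 4.33 = 0.1729 mmol/L
pCO2 = [CO2*]/KH = 1.729×10^-4 / 3.802×10^-2 = 4550 μatm

pCO2 = 4550 μatm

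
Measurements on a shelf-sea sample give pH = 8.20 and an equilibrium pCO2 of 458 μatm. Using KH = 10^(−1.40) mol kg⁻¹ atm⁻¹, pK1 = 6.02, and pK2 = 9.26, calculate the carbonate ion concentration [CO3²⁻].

[CO3²⁻] = 0.240 mmol/kg

[CO2*] = KH · pCO2 = 10^(−1.40) × 458×10^-6 = 1.823×10^-5 mol/kg
α₀ = 1/(1 + K1/[H⁺] + K1K2/[H⁺]²) = 1/(1 + 10^+2.18 + 10^+1.12) = 0.006041
DIC = [CO2*]/α₀ = 1.823×10^-5 / 0.006041 = 3.018 mmol/kg
[CO3²⁻] = α₂·DIC; α₂ = 0.07963, so [CO3²⁻] = 0.07963 × 3.018 = 0.240 mmol/kg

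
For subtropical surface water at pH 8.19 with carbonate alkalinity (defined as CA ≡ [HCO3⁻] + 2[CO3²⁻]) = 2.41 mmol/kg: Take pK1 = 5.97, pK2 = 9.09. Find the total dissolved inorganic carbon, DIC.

DIC = 2.18 mmol/kg

CA = [HCO3⁻] + 2[CO3²⁻] = (α₁ + 2α₂)·DIC
At pH 8.19: [H⁺]/K1 = 10^-2.22 = 0.0060256, K2/[H⁺] = 10^-0.90 = 0.12589
α₁ = 1/(1 + 0.0060256 + 0.12589) = 1/1.1319 = 0.8835; α₂ = α₁·K2/[H⁺] = 0.1112
α₁ + 2α₂ = 1.1059
DIC = CA / (α₁ + 2α₂) = 2.41 / 1.1059 = 2.18 mmol/kg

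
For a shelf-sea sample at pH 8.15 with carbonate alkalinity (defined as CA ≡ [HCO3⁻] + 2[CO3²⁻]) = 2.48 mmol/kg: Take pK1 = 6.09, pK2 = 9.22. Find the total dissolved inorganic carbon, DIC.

DIC = 2.32 mmol/kg

CA = [HCO3⁻] + 2[CO3²⁻] = (α₁ + 2α₂)·DIC
At pH 8.15: [H⁺]/K1 = 10^-2.06 = 0.0087096, K2/[H⁺] = 10^-1.07 = 0.085114
α₁ = 1/(1 + 0.0087096 + 0.085114) = 1/1.0938 = 0.9142; α₂ = α₁·K2/[H⁺] = 0.07781
α₁ + 2α₂ = 1.0699
DIC = CA / (α₁ + 2α₂) = 2.48 / 1.0699 = 2.32 mmol/kg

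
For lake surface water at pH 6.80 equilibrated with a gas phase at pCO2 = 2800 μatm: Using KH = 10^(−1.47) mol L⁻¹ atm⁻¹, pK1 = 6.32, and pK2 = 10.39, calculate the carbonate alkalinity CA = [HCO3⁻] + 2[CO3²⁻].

CA = 0.287 mmol/L

[CO2*] = KH · pCO2 = 10^(−1.47) × 2800×10^-6 = 9.488×10^-5 mol/L
α₀ = 1/(1 + K1/[H⁺] + K1K2/[H⁺]²) = 1/(1 + 10^+0.48 + 10^-3.11) = 0.2487
DIC = [CO2*]/α₀ = 9.488×10^-5 / 0.2487 = 0.3815 mmol/L
CA = (α₁ + 2α₂)·DIC = (0.7511 + 2×0.0001931) × 0.3815 = 0.287 mmol/L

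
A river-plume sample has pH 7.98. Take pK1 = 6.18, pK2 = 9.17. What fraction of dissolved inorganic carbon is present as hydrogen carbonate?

α₁ = 1 / (1 + [H⁺]/K1 + K2/[H⁺]) = 1 / (1 + 10^-1.80 + 10^-1.19)
   = 1 / (1 + 0.015849 + 0.064565) = 1/1.0804 = 0.9256

α₁ = 0.926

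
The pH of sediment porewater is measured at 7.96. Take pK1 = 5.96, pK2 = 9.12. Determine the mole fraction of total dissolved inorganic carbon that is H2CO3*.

α₀ = 1 / (1 + K1/[H⁺] + K1K2/[H⁺]²) = 1 / (1 + 10^+2.00 + 10^+0.84)
   = 1 / (1 + 100.00 + 6.9183) = 1/107.92 = 0.009266

α₀ = 0.00927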